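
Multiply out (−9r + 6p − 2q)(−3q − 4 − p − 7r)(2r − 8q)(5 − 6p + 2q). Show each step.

−1966qr^2 + 2400pqr^2 − 844q^2r^2 − 2124q^2r + 2360pq^2r − 632q^3r + 360r^2 − 762pr^2 − 1360qr + 2696pqr + 396p^2r^2 − 1416p^2qr + 630r^3 − 756pr^3 + 252qr^3 + 1408pq^2 − 672p^2q^2 + 544pq^3 − 240pr + 228p^2r + 960pq − 912p^2q + 72p^3r − 288p^3q − 368q^3 − 96q^4 − 320q^2

(−9r + 6p − 2q)(−3q − 4 − p − 7r)(2r − 8q)(5 − 6p + 2q)
= (27qr + 36r + 9pr + 63r^2 − 18pq − 24p − 6p^2 − 42pr + 6q^2 + 8q + 2pq + 14qr)(2r − 8q)(5 − 6p + 2q)    [distributive law]
= (41qr + 36r − 33pr + 63r^2 − 16pq − 24p − 6p^2 + 6q^2 + 8q)(2r − 8q)(5 − 6p + 2q)    [combine like terms]
= (82qr^2 − 328q^2r + 72r^2 − 288qr − 66pr^2 + 264pqr + 126r^3 − 504qr^2 − 32pqr + 128pq^2 − 48pr + 192pq − 12p^2r + 48p^2q + 12q^2r − 48q^3 + 16qr − 64q^2)(5 − 6p + 2q)    [distributive law]
= (−422qr^2 − 316q^2r + 72r^2 − 272qr − 66pr^2 + 232pqr + 126r^3 + 128pq^2 − 48pr + 192pq − 12p^2r + 48p^2q − 48q^3 − 64q^2)(5 − 6p + 2q)    [combine like terms]
= −2110qr^2 + 2532pqr^2 − 844q^2r^2 − 1580q^2r + 1896pq^2r − 632q^3r + 360r^2 − 432pr^2 + 144qr^2 − 1360qr + 1632pqr − 544q^2r − 330pr^2 + 396p^2r^2 − 132pqr^2 + 1160pqr − 1392p^2qr + 464pq^2r + 630r^3 − 756pr^3 + 252qr^3 + 640pq^2 − 768p^2q^2 + 256pq^3 − 240pr + 288p^2r − 96pqr + 960pq − 1152p^2q + 384pq^2 − 60p^2r + 72p^3r − 24p^2qr + 240p^2q − 288p^3q + 96p^2q^2 − 240q^3 + 288pq^3 − 96q^4 − 320q^2 + 384pq^2 − 128q^3    [distributive law]
= −1966qr^2 + 2400pqr^2 − 844q^2r^2 − 2124q^2r + 2360pq^2r − 632q^3r + 360r^2 − 762pr^2 − 1360qr + 2696pqr + 396p^2r^2 − 1416p^2qr + 630r^3 − 756pr^3 + 252qr^3 + 1408pq^2 − 672p^2q^2 + 544pq^3 − 240pr + 228p^2r + 960pq − 912p^2q + 72p^3r − 288p^3q − 368q^3 − 96q^4 − 320q^2    [combine like terms]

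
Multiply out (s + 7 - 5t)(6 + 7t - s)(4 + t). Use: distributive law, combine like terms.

-4s + 47st + 12st^2 - 4s^2 - s^2t + 168 + 118t - 121t^2 - 35t^3

(s + 7 - 5t)(6 + 7t - s)(4 + t)
= (6s + 7st - s^2 + 42 + 49t - 7s - 30t - 35t^2 + 5st)(4 + t)    [distributive law]
= (-s + 12st - s^2 + 42 + 19t - 35t^2)(4 + t)    [combine like terms]
= -4s - st + 48st + 12st^2 - 4s^2 - s^2t + 168 + 42t + 76t + 19t^2 - 140t^2 - 35t^3    [distributive law]
= -4s + 47st + 12st^2 - 4s^2 - s^2t + 168 + 118t - 121t^2 - 35t^3    [combine like terms]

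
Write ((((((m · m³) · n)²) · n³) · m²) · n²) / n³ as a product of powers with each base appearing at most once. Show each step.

((((((m · m³) · n)²) · n³) · m²) · n²) / n³
= ((((((m · m³)²) · (n²)) · n³) · m²) · n²) / n³    [power of a product]
= ((((((m²) · ((m³)²)) · (n²)) · n³) · m²) · n²) / n³    [power of a product]
= (((((m² · m⁶) · (n²)) · n³) · m²) · n²) / n³    [power of a power]
= ((((m⁸ · (n²)) · n³) · m²) · n²) / n³    [product of powers]
= m¹⁰·n⁴    [quotient of powers; product of powers]

m¹⁰·n⁴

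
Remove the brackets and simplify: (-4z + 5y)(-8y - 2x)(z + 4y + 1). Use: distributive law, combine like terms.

32yz^2 + 88y^2z + 32yz + 8xz^2 + 22xyz + 8xz - 160y^3 - 40y^2 - 40xy^2 - 10xy

(-4z + 5y)(-8y - 2x)(z + 4y + 1)
= (32yz + 8xz - 40y^2 - 10xy)(z + 4y + 1)    [distributive law]
= 32yz^2 + 128y^2z + 32yz + 8xz^2 + 32xyz + 8xz - 40y^2z - 160y^3 - 40y^2 - 10xyz - 40xy^2 - 10xy    [distributive law]
= 32yz^2 + 88y^2z + 32yz + 8xz^2 + 22xyz + 8xz - 160y^3 - 40y^2 - 40xy^2 - 10xy    [combine like terms]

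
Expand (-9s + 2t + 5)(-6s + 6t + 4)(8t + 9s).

(-9s + 2t + 5)(-6s + 6t + 4)(8t + 9s)
= (54s^2 - 54st - 36s - 12st + 12t^2 + 8t - 30s + 30t + 20)(8t + 9s)    [distributive law]
= (54s^2 - 66st - 66s + 12t^2 + 38t + 20)(8t + 9s)    [combine like terms]
= 432s^2t + 486s^3 - 528st^2 - 594s^2t - 528st - 594s^2 + 96t^3 + 108st^2 + 304t^2 + 342st + 160t + 180s    [distributive law]
= -162s^2t + 486s^3 - 420st^2 - 186st - 594s^2 + 96t^3 + 304t^2 + 160t + 180s    [combine like terms]

-162s^2t + 486s^3 - 420st^2 - 186st - 594s^2 + 96t^3 + 304t^2 + 160t + 180s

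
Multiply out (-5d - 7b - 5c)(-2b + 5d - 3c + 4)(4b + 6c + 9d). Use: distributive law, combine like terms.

26b^2d + 89bcd - 325bd^2 - 240cd^2 - 225d^3 + 75c^2d - 332bd - 300cd - 180d^2 + 56b^3 + 208b^2c + 246bc^2 - 112b^2 - 248bc + 90c^3 - 120c^2

(-5d - 7b - 5c)(-2b + 5d - 3c + 4)(4b + 6c + 9d)
= (10bd - 25d^2 + 15cd - 20d + 14b^2 - 35bd + 21bc - 28b + 10bc - 25cd + 15c^2 - 20c)(4b + 6c + 9d)    [distributive law]
= (-25bd - 25d^2 - 10cd - 20d + 14b^2 + 31bc - 28b + 15c^2 - 20c)(4b + 6c + 9d)    [combine like terms]
= -100b^2d - 150bcd - 225bd^2 - 100bd^2 - 150cd^2 - 225d^3 - 40bcd - 60c^2d - 90cd^2 - 80bd - 120cd - 180d^2 + 56b^3 + 84b^2c + 126b^2d + 124b^2c + 186bc^2 + 279bcd - 112b^2 - 168bc - 252bd + 60bc^2 + 90c^3 + 135c^2d - 80bc - 120c^2 - 180cd    [distributive law]
= 26b^2d + 89bcd - 325bd^2 - 240cd^2 - 225d^3 + 75c^2d - 332bd - 300cd - 180d^2 + 56b^3 + 208b^2c + 246bc^2 - 112b^2 - 248bc + 90c^3 - 120c^2    [combine like terms]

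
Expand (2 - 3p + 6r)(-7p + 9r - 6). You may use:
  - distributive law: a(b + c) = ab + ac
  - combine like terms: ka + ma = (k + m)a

(2 - 3p + 6r)(-7p + 9r - 6)
= -14p + 18r - 12 + 21p^2 - 27pr + 18p - 42pr + 54r^2 - 36r    [distributive law]
= 4p - 18r - 12 + 21p^2 - 69pr + 54r^2    [combine like terms]

4p - 18r - 12 + 21p^2 - 69pr + 54r^2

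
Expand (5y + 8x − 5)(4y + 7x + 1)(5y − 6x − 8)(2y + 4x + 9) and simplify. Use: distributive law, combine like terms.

(5y + 8x − 5)(4y + 7x + 1)(5y − 6x − 8)(2y + 4x + 9)
= (20y² + 35xy + 5y + 32xy + 56x² + 8x − 20y − 35x − 5)(5y − 6x − 8)(2y + 4x + 9)    [distributive law]
= (20y² + 67xy − 15y + 56x² − 27x − 5)(5y − 6x − 8)(2y + 4x + 9)    [combine like terms]
= (100y³ − 120xy² − 160y² + 335xy² − 402x²y − 536xy − 75y² + 90xy + 120y + 280x²y − 336x³ − 448x² − 135xy + 162x² + 216x − 25y + 30x + 40)(2y + 4x + 9)    [distributive law]
= (100y³ + 215xy² − 235y² − 122x²y − 581xy + 95y − 336x³ − 286x² + 246x + 40)(2y + 4x + 9)    [combine like terms]
= 200y⁴ + 400xy³ + 900y³ + 430xy³ + 860x²y² + 1935xy² − 470y³ − 940xy² − 2115y² − 244x²y² − 488x³y − 1098x²y − 1162xy² − 2324x²y − 5229xy + 190y² + 380xy + 855y − 672x³y − 1344x⁴ − 3024x³ − 572x²y − 1144x³ − 2574x² + 492xy + 984x² + 2214x + 80y + 160x + 360    [distributive law]
= 200y⁴ + 830xy³ + 430y³ + 616x²y² − 167xy² − 1925y² − 1160x³y − 3994x²y − 4357xy + 935y − 1344x⁴ − 4168x³ − 1590x² + 2374x + 360    [combine like terms]

200y⁴ + 830xy³ + 430y³ + 616x²y² − 167xy² − 1925y² − 1160x³y − 3994x²y − 4357xy + 935y − 1344x⁴ − 4168x³ − 1590x² + 2374x + 360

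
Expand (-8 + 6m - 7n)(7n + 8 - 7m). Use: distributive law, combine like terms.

-112n - 64 + 104m + 91mn - 42m^2 - 49n^2

(-8 + 6m - 7n)(7n + 8 - 7m)
= -56n - 64 + 56m + 42mn + 48m - 42m^2 - 49n^2 - 56n + 49mn    [distributive law]
= -112n - 64 + 104m + 91mn - 42m^2 - 49n^2    [combine like terms]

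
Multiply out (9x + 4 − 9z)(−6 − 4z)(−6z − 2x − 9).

(9x + 4 − 9z)(−6 − 4z)(−6z − 2x − 9)
= (−54x − 36xz − 24 − 16z + 54z + 36z^2)(−6z − 2x − 9)    [distributive law]
= (−54x − 36xz − 24 + 38z + 36z^2)(−6z − 2x − 9)    [combine like terms]
= 324xz + 108x^2 + 486x + 216xz^2 + 72x^2z + 324xz + 144z + 48x + 216 − 228z^2 − 76xz − 342z − 216z^3 − 72xz^2 − 324z^2    [distributive law]
= 572xz + 108x^2 + 534x + 144xz^2 + 72x^2z − 198z + 216 − 552z^2 − 216z^3    [combine like terms]

572xz + 108x^2 + 534x + 144xz^2 + 72x^2z − 198z + 216 − 552z^2 − 216z^3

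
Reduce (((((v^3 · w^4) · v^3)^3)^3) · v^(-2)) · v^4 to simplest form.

v^56w^36

(((((v^3 · w^4) · v^3)^3)^3) · v^(-2)) · v^4
= ((((v^3 · w^4) · v^3)^9) · v^(-2)) · v^4    [power of a power]
= ((((v^3 · w^4)^9) · ((v^3)^9)) · v^(-2)) · v^4    [power of a product]
= (((((v^3)^9) · ((w^4)^9)) · ((v^3)^9)) · v^(-2)) · v^4    [power of a product]
= (((v^27 · ((w^4)^9)) · ((v^3)^9)) · v^(-2)) · v^4    [power of a power]
= (((v^27 · w^36) · ((v^3)^9)) · v^(-2)) · v^4    [power of a power]
= (((v^27 · w^36) · v^27) · v^(-2)) · v^4    [power of a power]
= v^56w^36    [product of powers]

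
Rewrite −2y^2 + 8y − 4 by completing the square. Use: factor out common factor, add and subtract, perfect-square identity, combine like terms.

−2(y − 2)^2 + 4

−2y^2 + 8y − 4
= −2(y^2 − 4y) − 4    [factor out -2 from the y-terms]
= −2(y^2 − 4y + 4 − 4) − 4    [add and subtract 4 inside the bracket]
= −2(y − 2)^2 + 8 − 4    [perfect-square identity]
= −2(y − 2)^2 + 4    [combine constants]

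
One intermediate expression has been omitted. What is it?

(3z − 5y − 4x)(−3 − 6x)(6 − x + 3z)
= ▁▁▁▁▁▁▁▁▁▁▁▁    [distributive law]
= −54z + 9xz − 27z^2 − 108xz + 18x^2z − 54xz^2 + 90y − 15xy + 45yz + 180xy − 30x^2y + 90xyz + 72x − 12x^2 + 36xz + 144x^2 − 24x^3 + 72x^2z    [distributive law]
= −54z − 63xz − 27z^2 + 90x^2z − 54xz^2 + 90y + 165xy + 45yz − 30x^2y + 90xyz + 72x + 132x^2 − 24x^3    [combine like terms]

After distributive law, the bracketed line is:

(−9z − 18xz + 15y + 30xy + 12x + 24x^2)(6 − x + 3z)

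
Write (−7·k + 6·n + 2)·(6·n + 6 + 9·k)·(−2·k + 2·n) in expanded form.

(−7·k + 6·n + 2)·(6·n + 6 + 9·k)·(−2·k + 2·n)
= (−42·k·n − 42·k − 63·k^2 + 36·n^2 + 36·n + 54·k·n + 12·n + 12 + 18·k)·(−2·k + 2·n)    [distributive law]
= (12·k·n − 24·k − 63·k^2 + 36·n^2 + 48·n + 12)·(−2·k + 2·n)    [combine like terms]
= −24·k^2·n + 24·k·n^2 + 48·k^2 − 48·k·n + 126·k^3 − 126·k^2·n − 72·k·n^2 + 72·n^3 − 96·k·n + 96·n^2 − 24·k + 24·n    [distributive law]
= −150·k^2·n − 48·k·n^2 + 48·k^2 − 144·k·n + 126·k^3 + 72·n^3 + 96·n^2 − 24·k + 24·n    [combine like terms]

−150·k^2·n − 48·k·n^2 + 48·k^2 − 144·k·n + 126·k^3 + 72·n^3 + 96·n^2 − 24·k + 24·n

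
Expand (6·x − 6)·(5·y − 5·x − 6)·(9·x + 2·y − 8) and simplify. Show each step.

(6·x − 6)·(5·y − 5·x − 6)·(9·x + 2·y − 8)
= (30·x·y − 30·x^2 − 36·x − 30·y + 30·x + 36)·(9·x + 2·y − 8)    [distributive law]
= (30·x·y − 30·x^2 − 6·x − 30·y + 36)·(9·x + 2·y − 8)    [combine like terms]
= 270·x^2·y + 60·x·y^2 − 240·x·y − 270·x^3 − 60·x^2·y + 240·x^2 − 54·x^2 − 12·x·y + 48·x − 270·x·y − 60·y^2 + 240·y + 324·x + 72·y − 288    [distributive law]
= 210·x^2·y + 60·x·y^2 − 522·x·y − 270·x^3 + 186·x^2 + 372·x − 60·y^2 + 312·y − 288    [combine like terms]

210·x^2·y + 60·x·y^2 − 522·x·y − 270·x^3 + 186·x^2 + 372·x − 60·y^2 + 312·y − 288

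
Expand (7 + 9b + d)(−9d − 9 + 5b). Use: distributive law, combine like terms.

(7 + 9b + d)(−9d − 9 + 5b)
= −63d − 63 + 35b − 81bd − 81b + 45b^2 − 9d^2 − 9d + 5bd    [distributive law]
= −72d − 63 − 46b − 76bd + 45b^2 − 9d^2    [combine like terms]

−72d − 63 − 46b − 76bd + 45b^2 − 9d^2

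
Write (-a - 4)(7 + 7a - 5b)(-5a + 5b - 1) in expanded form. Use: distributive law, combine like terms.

(-a - 4)(7 + 7a - 5b)(-5a + 5b - 1)
= (-7a - 7a^2 + 5ab - 28 - 28a + 20b)(-5a + 5b - 1)    [distributive law]
= (-35a - 7a^2 + 5ab - 28 + 20b)(-5a + 5b - 1)    [combine like terms]
= 175a^2 - 175ab + 35a + 35a^3 - 35a^2b + 7a^2 - 25a^2b + 25ab^2 - 5ab + 140a - 140b + 28 - 100ab + 100b^2 - 20b    [distributive law]
= 182a^2 - 280ab + 175a + 35a^3 - 60a^2b + 25ab^2 - 160b + 28 + 100b^2    [combine like terms]

182a^2 - 280ab + 175a + 35a^3 - 60a^2b + 25ab^2 - 160b + 28 + 100b^2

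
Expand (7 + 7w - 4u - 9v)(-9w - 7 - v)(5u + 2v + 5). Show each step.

(7 + 7w - 4u - 9v)(-9w - 7 - v)(5u + 2v + 5)
= (-63w - 49 - 7v - 63w² - 49w - 7vw + 36uw + 28u + 4uv + 81vw + 63v + 9v²)(5u + 2v + 5)    [distributive law]
= (-112w - 49 + 56v - 63w² + 74vw + 36uw + 28u + 4uv + 9v²)(5u + 2v + 5)    [combine like terms]
= -560uw - 224vw - 560w - 245u - 98v - 245 + 280uv + 112v² + 280v - 315uw² - 126vw² - 315w² + 370uvw + 148v²w + 370vw + 180u²w + 72uvw + 180uw + 140u² + 56uv + 140u + 20u²v + 8uv² + 20uv + 45uv² + 18v³ + 45v²    [distributive law]
= -380uw + 146vw - 560w - 105u + 182v - 245 + 356uv + 157v² - 315uw² - 126vw² - 315w² + 442uvw + 148v²w + 180u²w + 140u² + 20u²v + 53uv² + 18v³    [combine like terms]

-380uw + 146vw - 560w - 105u + 182v - 245 + 356uv + 157v² - 315uw² - 126vw² - 315w² + 442uvw + 148v²w + 180u²w + 140u² + 20u²v + 53uv² + 18v³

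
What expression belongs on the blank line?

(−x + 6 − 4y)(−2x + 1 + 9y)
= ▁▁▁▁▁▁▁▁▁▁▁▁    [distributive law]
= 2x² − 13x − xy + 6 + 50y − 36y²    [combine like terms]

Applying distributive law to the line above:

2x² − x − 9xy − 12x + 6 + 54y + 8xy − 4y − 36y²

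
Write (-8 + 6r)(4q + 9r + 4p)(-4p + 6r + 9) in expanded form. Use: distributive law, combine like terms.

128pq + 24qr - 288q + 312pr + 54r² - 648r + 128p² - 288p - 96pqr + 144qr² - 72pr² + 324r³ - 96p²r

(-8 + 6r)(4q + 9r + 4p)(-4p + 6r + 9)
= (-32q - 72r - 32p + 24qr + 54r² + 24pr)(-4p + 6r + 9)    [distributive law]
= 128pq - 192qr - 288q + 288pr - 432r² - 648r + 128p² - 192pr - 288p - 96pqr + 144qr² + 216qr - 216pr² + 324r³ + 486r² - 96p²r + 144pr² + 216pr    [distributive law]
= 128pq + 24qr - 288q + 312pr + 54r² - 648r + 128p² - 288p - 96pqr + 144qr² - 72pr² + 324r³ - 96p²r    [combine like terms]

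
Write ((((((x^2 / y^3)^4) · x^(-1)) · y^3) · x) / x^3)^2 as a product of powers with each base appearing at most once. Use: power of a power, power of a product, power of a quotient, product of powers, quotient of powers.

x^10y^(-18)

((((((x^2 / y^3)^4) · x^(-1)) · y^3) · x) / x^3)^2
= ((((((x^2 / y^3)^4) · x^(-1)) · y^3) · x)^2) / ((x^3)^2)    [power of a quotient]
= ((((((x^2 / y^3)^4) · x^(-1)) · y^3)^2) · (x^2)) / ((x^3)^2)    [power of a product]
= ((((((x^2 / y^3)^4) · x^(-1))^2) · ((y^3)^2)) · (x^2)) / ((x^3)^2)    [power of a product]
= ((((((x^2 / y^3)^4)^2) · ((x^(-1))^2)) · ((y^3)^2)) · (x^2)) / ((x^3)^2)    [power of a product]
= (((((x^2 / y^3)^8) · ((x^(-1))^2)) · ((y^3)^2)) · (x^2)) / ((x^3)^2)    [power of a power]
= ((((((x^2)^8) / ((y^3)^8)) · ((x^(-1))^2)) · ((y^3)^2)) · (x^2)) / ((x^3)^2)    [power of a quotient]
= ((((x^16 / ((y^3)^8)) · ((x^(-1))^2)) · ((y^3)^2)) · (x^2)) / ((x^3)^2)    [power of a power]
= ((((x^16 / y^24) · ((x^(-1))^2)) · ((y^3)^2)) · (x^2)) / ((x^3)^2)    [power of a power]
= ((((x^16 / y^24) · x^(-2)) · ((y^3)^2)) · (x^2)) / ((x^3)^2)    [power of a power]
= ((((x^16 / y^24) · x^(-2)) · y^6) · (x^2)) / ((x^3)^2)    [power of a power]
= ((((x^16 / y^24) · x^(-2)) · y^6) · x^2) / x^6    [power of a power]
= x^10y^(-18)    [quotient of powers; product of powers]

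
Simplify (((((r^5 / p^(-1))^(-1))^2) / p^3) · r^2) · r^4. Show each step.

(((((r^5 / p^(-1))^(-1))^2) / p^3) · r^2) · r^4
= ((((r^5 / p^(-1))^(-2)) / p^3) · r^2) · r^4    [power of a power]
= (((((r^5)^(-2)) / ((p^(-1))^(-2))) / p^3) · r^2) · r^4    [power of a quotient]
= (((r^(-10) / ((p^(-1))^(-2))) / p^3) · r^2) · r^4    [power of a power]
= (((r^(-10) / p^2) / p^3) · r^2) · r^4    [power of a power]
= p^(-5)·r^(-4)    [quotient of powers; product of powers]

p^(-5)·r^(-4)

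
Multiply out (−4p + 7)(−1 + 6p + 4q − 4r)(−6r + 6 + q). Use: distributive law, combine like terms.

(−4p + 7)(−1 + 6p + 4q − 4r)(−6r + 6 + q)
= (4p − 24p^2 − 16pq + 16pr − 7 + 42p + 28q − 28r)(−6r + 6 + q)    [distributive law]
= (46p − 24p^2 − 16pq + 16pr − 7 + 28q − 28r)(−6r + 6 + q)    [combine like terms]
= −276pr + 276p + 46pq + 144p^2r − 144p^2 − 24p^2q + 96pqr − 96pq − 16pq^2 − 96pr^2 + 96pr + 16pqr + 42r − 42 − 7q − 168qr + 168q + 28q^2 + 168r^2 − 168r − 28qr    [distributive law]
= −180pr + 276p − 50pq + 144p^2r − 144p^2 − 24p^2q + 112pqr − 16pq^2 − 96pr^2 − 126r − 42 + 161q − 196qr + 28q^2 + 168r^2    [combine like terms]

−180pr + 276p − 50pq + 144p^2r − 144p^2 − 24p^2q + 112pqr − 16pq^2 − 96pr^2 − 126r − 42 + 161q − 196qr + 28q^2 + 168r^2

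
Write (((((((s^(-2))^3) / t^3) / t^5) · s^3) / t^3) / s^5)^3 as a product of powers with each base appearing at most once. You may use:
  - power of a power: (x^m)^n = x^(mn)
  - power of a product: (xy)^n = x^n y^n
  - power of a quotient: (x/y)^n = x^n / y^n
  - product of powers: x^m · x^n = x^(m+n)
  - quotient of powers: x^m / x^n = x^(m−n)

(((((((s^(-2))^3) / t^3) / t^5) · s^3) / t^3) / s^5)^3
= (((((((s^(-2))^3) / t^3) / t^5) · s^3) / t^3)^3) / ((s^5)^3)    [power of a quotient]
= (((((((s^(-2))^3) / t^3) / t^5) · s^3)^3) / ((t^3)^3)) / ((s^5)^3)    [power of a quotient]
= (((((((s^(-2))^3) / t^3) / t^5)^3) · ((s^3)^3)) / ((t^3)^3)) / ((s^5)^3)    [power of a product]
= (((((((s^(-2))^3) / t^3)^3) / ((t^5)^3)) · ((s^3)^3)) / ((t^3)^3)) / ((s^5)^3)    [power of a quotient]
= (((((((s^(-2))^3)^3) / ((t^3)^3)) / ((t^5)^3)) · ((s^3)^3)) / ((t^3)^3)) / ((s^5)^3)    [power of a quotient]
= ((((((s^(-2))^9) / ((t^3)^3)) / ((t^5)^3)) · ((s^3)^3)) / ((t^3)^3)) / ((s^5)^3)    [power of a power]
= ((((s^(-18) / ((t^3)^3)) / ((t^5)^3)) · ((s^3)^3)) / ((t^3)^3)) / ((s^5)^3)    [power of a power]
= ((((s^(-18) / t^9) / ((t^5)^3)) · ((s^3)^3)) / ((t^3)^3)) / ((s^5)^3)    [power of a power]
= ((((s^(-18) / t^9) / t^15) · ((s^3)^3)) / ((t^3)^3)) / ((s^5)^3)    [power of a power]
= ((((s^(-18) / t^9) / t^15) · s^9) / ((t^3)^3)) / ((s^5)^3)    [power of a power]
= ((((s^(-18) / t^9) / t^15) · s^9) / t^9) / ((s^5)^3)    [power of a power]
= ((((s^(-18) / t^9) / t^15) · s^9) / t^9) / s^15    [power of a power]
= s^(-24)t^(-33)    [quotient of powers; product of powers]

s^(-24)t^(-33)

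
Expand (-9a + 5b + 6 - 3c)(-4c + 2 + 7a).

15ac + 24a - 63a^2 - 20bc + 10b + 35ab - 30c + 12 + 12c^2

(-9a + 5b + 6 - 3c)(-4c + 2 + 7a)
= 36ac - 18a - 63a^2 - 20bc + 10b + 35ab - 24c + 12 + 42a + 12c^2 - 6c - 21ac    [distributive law]
= 15ac + 24a - 63a^2 - 20bc + 10b + 35ab - 30c + 12 + 12c^2    [combine like terms]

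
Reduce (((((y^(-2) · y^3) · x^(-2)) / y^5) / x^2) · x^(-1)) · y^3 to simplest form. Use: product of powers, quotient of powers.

(((((y^(-2) · y^3) · x^(-2)) / y^5) / x^2) · x^(-1)) · y^3
= ((((y · x^(-2)) / y^5) / x^2) · x^(-1)) · y^3    [product of powers]
= x^(-5)y^(-1)    [quotient of powers; product of powers]

x^(-5)y^(-1)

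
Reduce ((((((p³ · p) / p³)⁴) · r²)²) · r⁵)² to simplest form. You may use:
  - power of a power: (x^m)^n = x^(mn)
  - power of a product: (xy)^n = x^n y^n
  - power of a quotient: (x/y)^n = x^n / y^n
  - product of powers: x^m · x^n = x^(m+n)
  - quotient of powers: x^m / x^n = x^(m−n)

p¹⁶r¹⁸

((((((p³ · p) / p³)⁴) · r²)²) · r⁵)²
= ((((((p³ · p) / p³)⁴) · r²)²)²) · ((r⁵)²)    [power of a product]
= (((((p³ · p) / p³)⁴) · r²)⁴) · ((r⁵)²)    [power of a power]
= (((((p³ · p) / p³)⁴)⁴) · ((r²)⁴)) · ((r⁵)²)    [power of a product]
= ((((p³ · p) / p³)¹⁶) · ((r²)⁴)) · ((r⁵)²)    [power of a power]
= ((((p³ · p)¹⁶) / ((p³)¹⁶)) · ((r²)⁴)) · ((r⁵)²)    [power of a quotient]
= (((((p³)¹⁶) · (p¹⁶)) / ((p³)¹⁶)) · ((r²)⁴)) · ((r⁵)²)    [power of a product]
= (((p⁴⁸ · (p¹⁶)) / ((p³)¹⁶)) · ((r²)⁴)) · ((r⁵)²)    [power of a power]
= ((p⁶⁴ / ((p³)¹⁶)) · ((r²)⁴)) · ((r⁵)²)    [product of powers]
= ((p⁶⁴ / p⁴⁸) · ((r²)⁴)) · ((r⁵)²)    [power of a power]
= (p¹⁶ · ((r²)⁴)) · ((r⁵)²)    [quotient of powers]
= (p¹⁶ · r⁸) · ((r⁵)²)    [power of a power]
= (p¹⁶ · r⁸) · r¹⁰    [power of a power]
= p¹⁶r¹⁸    [product of powers]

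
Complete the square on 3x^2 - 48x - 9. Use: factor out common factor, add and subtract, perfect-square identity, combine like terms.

3x^2 - 48x - 9
= 3(x^2 - 16x) - 9    [factor out 3 from the x-terms]
= 3(x^2 - 16x + 64 - 64) - 9    [add and subtract 64 inside the bracket]
= 3(x - 8)^2 - 192 - 9    [perfect-square identity]
= 3(x - 8)^2 - 201    [combine constants]

3(x - 8)^2 - 201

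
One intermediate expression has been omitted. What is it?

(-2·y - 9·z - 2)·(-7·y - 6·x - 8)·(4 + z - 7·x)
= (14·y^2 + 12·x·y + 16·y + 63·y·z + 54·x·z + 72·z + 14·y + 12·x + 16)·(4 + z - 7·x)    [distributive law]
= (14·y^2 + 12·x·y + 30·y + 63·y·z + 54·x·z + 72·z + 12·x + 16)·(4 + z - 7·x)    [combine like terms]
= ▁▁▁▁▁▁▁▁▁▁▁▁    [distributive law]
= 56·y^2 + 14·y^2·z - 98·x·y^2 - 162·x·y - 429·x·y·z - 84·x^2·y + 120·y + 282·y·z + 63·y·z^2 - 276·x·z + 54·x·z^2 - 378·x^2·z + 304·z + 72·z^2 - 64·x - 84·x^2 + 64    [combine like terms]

After distributive law, the bracketed line is:

56·y^2 + 14·y^2·z - 98·x·y^2 + 48·x·y + 12·x·y·z - 84·x^2·y + 120·y + 30·y·z - 210·x·y + 252·y·z + 63·y·z^2 - 441·x·y·z + 216·x·z + 54·x·z^2 - 378·x^2·z + 288·z + 72·z^2 - 504·x·z + 48·x + 12·x·z - 84·x^2 + 64 + 16·z - 112·x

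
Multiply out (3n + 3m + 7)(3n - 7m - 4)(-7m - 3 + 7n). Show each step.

-147mn² + 36n² + 63n³ - 63m²n - 454mn - 223n + 147m³ + 490m² + 379m + 84

(3n + 3m + 7)(3n - 7m - 4)(-7m - 3 + 7n)
= (9n² - 21mn - 12n + 9mn - 21m² - 12m + 21n - 49m - 28)(-7m - 3 + 7n)    [distributive law]
= (9n² - 12mn + 9n - 21m² - 61m - 28)(-7m - 3 + 7n)    [combine like terms]
= -63mn² - 27n² + 63n³ + 84m²n + 36mn - 84mn² - 63mn - 27n + 63n² + 147m³ + 63m² - 147m²n + 427m² + 183m - 427mn + 196m + 84 - 196n    [distributive law]
= -147mn² + 36n² + 63n³ - 63m²n - 454mn - 223n + 147m³ + 490m² + 379m + 84    [combine like terms]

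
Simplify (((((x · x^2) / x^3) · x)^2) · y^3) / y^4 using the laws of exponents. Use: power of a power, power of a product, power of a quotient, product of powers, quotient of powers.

(((((x · x^2) / x^3) · x)^2) · y^3) / y^4
= (((((x · x^2) / x^3)^2) · (x^2)) · y^3) / y^4    [power of a product]
= (((((x · x^2)^2) / ((x^3)^2)) · (x^2)) · y^3) / y^4    [power of a quotient]
= (((((x^2) · ((x^2)^2)) / ((x^3)^2)) · (x^2)) · y^3) / y^4    [power of a product]
= ((((x^2 · x^4) / ((x^3)^2)) · (x^2)) · y^3) / y^4    [power of a power]
= (((x^6 / ((x^3)^2)) · (x^2)) · y^3) / y^4    [product of powers]
= (((x^6 / x^6) · (x^2)) · y^3) / y^4    [power of a power]
= ((x^0 · (x^2)) · y^3) / y^4    [quotient of powers]
= (x^2 · y^3) / y^4    [product of powers]
= x^2y^(-1)    [quotient of powers]

x^2y^(-1)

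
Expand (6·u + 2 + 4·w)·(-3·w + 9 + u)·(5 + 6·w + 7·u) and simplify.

476·u·w - 168·u·w² - 62·u²·w + 406·u + 422·u² + 42·u³ + 258·w + 120·w² + 90 - 72·w³

(6·u + 2 + 4·w)·(-3·w + 9 + u)·(5 + 6·w + 7·u)
= (-18·u·w + 54·u + 6·u² - 6·w + 18 + 2·u - 12·w² + 36·w + 4·u·w)·(5 + 6·w + 7·u)    [distributive law]
= (-14·u·w + 56·u + 6·u² + 30·w + 18 - 12·w²)·(5 + 6·w + 7·u)    [combine like terms]
= -70·u·w - 84·u·w² - 98·u²·w + 280·u + 336·u·w + 392·u² + 30·u² + 36·u²·w + 42·u³ + 150·w + 180·w² + 210·u·w + 90 + 108·w + 126·u - 60·w² - 72·w³ - 84·u·w²    [distributive law]
= 476·u·w - 168·u·w² - 62·u²·w + 406·u + 422·u² + 42·u³ + 258·w + 120·w² + 90 - 72·w³    [combine like terms]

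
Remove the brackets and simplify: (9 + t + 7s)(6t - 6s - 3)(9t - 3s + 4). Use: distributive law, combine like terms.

(9 + t + 7s)(6t - 6s - 3)(9t - 3s + 4)
= (54t - 54s - 27 + 6t^2 - 6st - 3t + 42st - 42s^2 - 21s)(9t - 3s + 4)    [distributive law]
= (51t - 75s - 27 + 6t^2 + 36st - 42s^2)(9t - 3s + 4)    [combine like terms]
= 459t^2 - 153st + 204t - 675st + 225s^2 - 300s - 243t + 81s - 108 + 54t^3 - 18st^2 + 24t^2 + 324st^2 - 108s^2t + 144st - 378s^2t + 126s^3 - 168s^2    [distributive law]
= 483t^2 - 684st - 39t + 57s^2 - 219s - 108 + 54t^3 + 306st^2 - 486s^2t + 126s^3    [combine like terms]

483t^2 - 684st - 39t + 57s^2 - 219s - 108 + 54t^3 + 306st^2 - 486s^2t + 126s^3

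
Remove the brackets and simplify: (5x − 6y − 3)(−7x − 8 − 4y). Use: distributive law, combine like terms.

(5x − 6y − 3)(−7x − 8 − 4y)
= −35x² − 40x − 20xy + 42xy + 48y + 24y² + 21x + 24 + 12y    [distributive law]
= −35x² − 19x + 22xy + 60y + 24y² + 24    [combine like terms]

−35x² − 19x + 22xy + 60y + 24y² + 24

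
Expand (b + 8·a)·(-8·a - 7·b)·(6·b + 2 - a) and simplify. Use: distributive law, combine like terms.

(b + 8·a)·(-8·a - 7·b)·(6·b + 2 - a)
= (-8·a·b - 7·b² - 64·a² - 56·a·b)·(6·b + 2 - a)    [distributive law]
= (-64·a·b - 7·b² - 64·a²)·(6·b + 2 - a)    [combine like terms]
= -384·a·b² - 128·a·b + 64·a²·b - 42·b³ - 14·b² + 7·a·b² - 384·a²·b - 128·a² + 64·a³    [distributive law]
= -377·a·b² - 128·a·b - 320·a²·b - 42·b³ - 14·b² - 128·a² + 64·a³    [combine like terms]

-377·a·b² - 128·a·b - 320·a²·b - 42·b³ - 14·b² - 128·a² + 64·a³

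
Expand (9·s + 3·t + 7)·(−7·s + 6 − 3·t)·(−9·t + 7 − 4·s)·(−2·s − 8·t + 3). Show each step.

−3534·s^3·t − 7008·s^2·t^2 + 6703·s^2·t + 1678·s^3 − 1117·s^2 − 504·s^4 + 4428·s·t^2 + 755·s·t − 987·s − 3906·s·t^3 + 531·t^3 + 3084·t^2 − 3549·t − 648·t^4 + 882

(9·s + 3·t + 7)·(−7·s + 6 − 3·t)·(−9·t + 7 − 4·s)·(−2·s − 8·t + 3)
= (−63·s^2 + 54·s − 27·s·t − 21·s·t + 18·t − 9·t^2 − 49·s + 42 − 21·t)·(−9·t + 7 − 4·s)·(−2·s − 8·t + 3)    [distributive law]
= (−63·s^2 + 5·s − 48·s·t − 3·t − 9·t^2 + 42)·(−9·t + 7 − 4·s)·(−2·s − 8·t + 3)    [combine like terms]
= (567·s^2·t − 441·s^2 + 252·s^3 − 45·s·t + 35·s − 20·s^2 + 432·s·t^2 − 336·s·t + 192·s^2·t + 27·t^2 − 21·t + 12·s·t + 81·t^3 − 63·t^2 + 36·s·t^2 − 378·t + 294 − 168·s)·(−2·s − 8·t + 3)    [distributive law]
= (759·s^2·t − 461·s^2 + 252·s^3 − 369·s·t − 133·s + 468·s·t^2 − 36·t^2 − 399·t + 81·t^3 + 294)·(−2·s − 8·t + 3)    [combine like terms]
= −1518·s^3·t − 6072·s^2·t^2 + 2277·s^2·t + 922·s^3 + 3688·s^2·t − 1383·s^2 − 504·s^4 − 2016·s^3·t + 756·s^3 + 738·s^2·t + 2952·s·t^2 − 1107·s·t + 266·s^2 + 1064·s·t − 399·s − 936·s^2·t^2 − 3744·s·t^3 + 1404·s·t^2 + 72·s·t^2 + 288·t^3 − 108·t^2 + 798·s·t + 3192·t^2 − 1197·t − 162·s·t^3 − 648·t^4 + 243·t^3 − 588·s − 2352·t + 882    [distributive law]
= −3534·s^3·t − 7008·s^2·t^2 + 6703·s^2·t + 1678·s^3 − 1117·s^2 − 504·s^4 + 4428·s·t^2 + 755·s·t − 987·s − 3906·s·t^3 + 531·t^3 + 3084·t^2 − 3549·t − 648·t^4 + 882    [combine like terms]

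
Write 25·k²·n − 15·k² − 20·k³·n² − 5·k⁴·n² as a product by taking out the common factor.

25·k²·n − 15·k² − 20·k³·n² − 5·k⁴·n²
= 5(5·k²·n − 3·k² − 4·k³·n² − k⁴·n²)    [factor out 5]
= 5·k²(5·n − 3 − 4·k·n² − k²·n²)    [factor out k²]

5·k²(5·n − 3 − 4·k·n² − k²·n²)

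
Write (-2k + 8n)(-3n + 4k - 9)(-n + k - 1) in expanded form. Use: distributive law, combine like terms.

(-2k + 8n)(-3n + 4k - 9)(-n + k - 1)
= (6kn - 8k^2 + 18k - 24n^2 + 32kn - 72n)(-n + k - 1)    [distributive law]
= (38kn - 8k^2 + 18k - 24n^2 - 72n)(-n + k - 1)    [combine like terms]
= -38kn^2 + 38k^2n - 38kn + 8k^2n - 8k^3 + 8k^2 - 18kn + 18k^2 - 18k + 24n^3 - 24kn^2 + 24n^2 + 72n^2 - 72kn + 72n    [distributive law]
= -62kn^2 + 46k^2n - 128kn - 8k^3 + 26k^2 - 18k + 24n^3 + 96n^2 + 72n    [combine like terms]

-62kn^2 + 46k^2n - 128kn - 8k^3 + 26k^2 - 18k + 24n^3 + 96n^2 + 72n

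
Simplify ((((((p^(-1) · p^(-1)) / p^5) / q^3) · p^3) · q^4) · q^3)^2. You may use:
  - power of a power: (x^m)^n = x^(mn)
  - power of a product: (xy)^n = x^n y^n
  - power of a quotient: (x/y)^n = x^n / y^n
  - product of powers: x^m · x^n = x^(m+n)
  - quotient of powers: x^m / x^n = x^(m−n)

((((((p^(-1) · p^(-1)) / p^5) / q^3) · p^3) · q^4) · q^3)^2
= ((((((p^(-1) · p^(-1)) / p^5) / q^3) · p^3) · q^4)^2) · ((q^3)^2)    [power of a product]
= ((((((p^(-1) · p^(-1)) / p^5) / q^3) · p^3)^2) · ((q^4)^2)) · ((q^3)^2)    [power of a product]
= ((((((p^(-1) · p^(-1)) / p^5) / q^3)^2) · ((p^3)^2)) · ((q^4)^2)) · ((q^3)^2)    [power of a product]
= ((((((p^(-1) · p^(-1)) / p^5)^2) / ((q^3)^2)) · ((p^3)^2)) · ((q^4)^2)) · ((q^3)^2)    [power of a quotient]
= ((((((p^(-1) · p^(-1))^2) / ((p^5)^2)) / ((q^3)^2)) · ((p^3)^2)) · ((q^4)^2)) · ((q^3)^2)    [power of a quotient]
= (((((((p^(-1))^2) · ((p^(-1))^2)) / ((p^5)^2)) / ((q^3)^2)) · ((p^3)^2)) · ((q^4)^2)) · ((q^3)^2)    [power of a product]
= (((((p^(-2) · ((p^(-1))^2)) / ((p^5)^2)) / ((q^3)^2)) · ((p^3)^2)) · ((q^4)^2)) · ((q^3)^2)    [power of a power]
= (((((p^(-2) · p^(-2)) / ((p^5)^2)) / ((q^3)^2)) · ((p^3)^2)) · ((q^4)^2)) · ((q^3)^2)    [power of a power]
= ((((p^(-4) / ((p^5)^2)) / ((q^3)^2)) · ((p^3)^2)) · ((q^4)^2)) · ((q^3)^2)    [product of powers]
= ((((p^(-4) / p^10) / ((q^3)^2)) · ((p^3)^2)) · ((q^4)^2)) · ((q^3)^2)    [power of a power]
= (((p^(-14) / ((q^3)^2)) · ((p^3)^2)) · ((q^4)^2)) · ((q^3)^2)    [quotient of powers]
= (((p^(-14) / q^6) · ((p^3)^2)) · ((q^4)^2)) · ((q^3)^2)    [power of a power]
= (((p^(-14) / q^6) · p^6) · ((q^4)^2)) · ((q^3)^2)    [power of a power]
= (((p^(-14) / q^6) · p^6) · q^8) · ((q^3)^2)    [power of a power]
= (((p^(-14) / q^6) · p^6) · q^8) · q^6    [power of a power]
= p^(-8)q^8    [quotient of powers; product of powers]

p^(-8)q^8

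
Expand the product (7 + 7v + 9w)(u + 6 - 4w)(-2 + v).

(7 + 7v + 9w)(u + 6 - 4w)(-2 + v)
= (7u + 42 - 28w + 7uv + 42v - 28vw + 9uw + 54w - 36w²)(-2 + v)    [distributive law]
= (7u + 42 + 26w + 7uv + 42v - 28vw + 9uw - 36w²)(-2 + v)    [combine like terms]
= -14u + 7uv - 84 + 42v - 52w + 26vw - 14uv + 7uv² - 84v + 42v² + 56vw - 28v²w - 18uw + 9uvw + 72w² - 36vw²    [distributive law]
= -14u - 7uv - 84 - 42v - 52w + 82vw + 7uv² + 42v² - 28v²w - 18uw + 9uvw + 72w² - 36vw²    [combine like terms]

-14u - 7uv - 84 - 42v - 52w + 82vw + 7uv² + 42v² - 28v²w - 18uw + 9uvw + 72w² - 36vw²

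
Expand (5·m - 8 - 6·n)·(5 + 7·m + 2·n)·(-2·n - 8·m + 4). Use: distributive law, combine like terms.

(5·m - 8 - 6·n)·(5 + 7·m + 2·n)·(-2·n - 8·m + 4)
= (25·m + 35·m^2 + 10·m·n - 40 - 56·m - 16·n - 30·n - 42·m·n - 12·n^2)·(-2·n - 8·m + 4)    [distributive law]
= (-31·m + 35·m^2 - 32·m·n - 40 - 46·n - 12·n^2)·(-2·n - 8·m + 4)    [combine like terms]
= 62·m·n + 248·m^2 - 124·m - 70·m^2·n - 280·m^3 + 140·m^2 + 64·m·n^2 + 256·m^2·n - 128·m·n + 80·n + 320·m - 160 + 92·n^2 + 368·m·n - 184·n + 24·n^3 + 96·m·n^2 - 48·n^2    [distributive law]
= 302·m·n + 388·m^2 + 196·m + 186·m^2·n - 280·m^3 + 160·m·n^2 - 104·n - 160 + 44·n^2 + 24·n^3    [combine like terms]

302·m·n + 388·m^2 + 196·m + 186·m^2·n - 280·m^3 + 160·m·n^2 - 104·n - 160 + 44·n^2 + 24·n^3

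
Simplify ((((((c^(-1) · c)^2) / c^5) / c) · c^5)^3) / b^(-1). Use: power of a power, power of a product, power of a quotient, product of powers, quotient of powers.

((((((c^(-1) · c)^2) / c^5) / c) · c^5)^3) / b^(-1)
= ((((((c^(-1) · c)^2) / c^5) / c)^3) · ((c^5)^3)) / b^(-1)    [power of a product]
= ((((((c^(-1) · c)^2) / c^5)^3) / (c^3)) · ((c^5)^3)) / b^(-1)    [power of a quotient]
= ((((((c^(-1) · c)^2)^3) / ((c^5)^3)) / (c^3)) · ((c^5)^3)) / b^(-1)    [power of a quotient]
= (((((c^(-1) · c)^6) / ((c^5)^3)) / (c^3)) · ((c^5)^3)) / b^(-1)    [power of a power]
= ((((((c^(-1))^6) · (c^6)) / ((c^5)^3)) / (c^3)) · ((c^5)^3)) / b^(-1)    [power of a product]
= ((((c^(-6) · (c^6)) / ((c^5)^3)) / (c^3)) · ((c^5)^3)) / b^(-1)    [power of a power]
= (((c^0 / ((c^5)^3)) / (c^3)) · ((c^5)^3)) / b^(-1)    [product of powers]
= (((c^0 / c^15) / (c^3)) · ((c^5)^3)) / b^(-1)    [power of a power]
= ((c^(-15) / (c^3)) · ((c^5)^3)) / b^(-1)    [quotient of powers]
= (c^(-18) · ((c^5)^3)) / b^(-1)    [quotient of powers]
= (c^(-18) · c^15) / b^(-1)    [power of a power]
= c^(-3) / b^(-1)    [product of powers]
= bc^(-3)    [quotient of powers]

bc^(-3)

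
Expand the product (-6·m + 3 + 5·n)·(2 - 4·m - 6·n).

-24·m + 24·m^2 + 16·m·n + 6 - 8·n - 30·n^2

(-6·m + 3 + 5·n)·(2 - 4·m - 6·n)
= -12·m + 24·m^2 + 36·m·n + 6 - 12·m - 18·n + 10·n - 20·m·n - 30·n^2    [distributive law]
= -24·m + 24·m^2 + 16·m·n + 6 - 8·n - 30·n^2    [combine like terms]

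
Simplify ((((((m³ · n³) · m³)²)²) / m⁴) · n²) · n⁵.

m²⁰n¹⁹

((((((m³ · n³) · m³)²)²) / m⁴) · n²) · n⁵
= (((((m³ · n³) · m³)⁴) / m⁴) · n²) · n⁵    [power of a power]
= (((((m³ · n³)⁴) · ((m³)⁴)) / m⁴) · n²) · n⁵    [power of a product]
= ((((((m³)⁴) · ((n³)⁴)) · ((m³)⁴)) / m⁴) · n²) · n⁵    [power of a product]
= ((((m¹² · ((n³)⁴)) · ((m³)⁴)) / m⁴) · n²) · n⁵    [power of a power]
= ((((m¹² · n¹²) · ((m³)⁴)) / m⁴) · n²) · n⁵    [power of a power]
= ((((m¹² · n¹²) · m¹²) / m⁴) · n²) · n⁵    [power of a power]
= m²⁰n¹⁹    [quotient of powers; product of powers]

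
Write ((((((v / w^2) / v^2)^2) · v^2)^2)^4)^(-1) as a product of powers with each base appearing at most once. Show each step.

w^32

((((((v / w^2) / v^2)^2) · v^2)^2)^4)^(-1)
= (((((v / w^2) / v^2)^2) · v^2)^2)^(-4)    [power of a power]
= ((((v / w^2) / v^2)^2) · v^2)^(-8)    [power of a power]
= ((((v / w^2) / v^2)^2)^(-8)) · ((v^2)^(-8))    [power of a product]
= (((v / w^2) / v^2)^(-16)) · ((v^2)^(-8))    [power of a power]
= (((v / w^2)^(-16)) / ((v^2)^(-16))) · ((v^2)^(-8))    [power of a quotient]
= (((v^(-16)) / ((w^2)^(-16))) / ((v^2)^(-16))) · ((v^2)^(-8))    [power of a quotient]
= ((v^(-16) / w^(-32)) / ((v^2)^(-16))) · ((v^2)^(-8))    [power of a power]
= ((v^(-16) / w^(-32)) / v^(-32)) · ((v^2)^(-8))    [power of a power]
= ((v^(-16) / w^(-32)) / v^(-32)) · v^(-16)    [power of a power]
= w^32    [quotient of powers; product of powers]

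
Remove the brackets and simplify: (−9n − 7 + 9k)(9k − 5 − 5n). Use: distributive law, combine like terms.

−126kn + 80n + 45n^2 − 108k + 35 + 81k^2

(−9n − 7 + 9k)(9k − 5 − 5n)
= −81kn + 45n + 45n^2 − 63k + 35 + 35n + 81k^2 − 45k − 45kn    [distributive law]
= −126kn + 80n + 45n^2 − 108k + 35 + 81k^2    [combine like terms]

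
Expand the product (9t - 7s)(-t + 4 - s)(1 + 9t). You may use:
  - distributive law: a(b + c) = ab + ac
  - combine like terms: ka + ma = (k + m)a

315t^2 - 81t^3 + 36t - 254st - 18st^2 - 28s + 7s^2 + 63s^2t

(9t - 7s)(-t + 4 - s)(1 + 9t)
= (-9t^2 + 36t - 9st + 7st - 28s + 7s^2)(1 + 9t)    [distributive law]
= (-9t^2 + 36t - 2st - 28s + 7s^2)(1 + 9t)    [combine like terms]
= -9t^2 - 81t^3 + 36t + 324t^2 - 2st - 18st^2 - 28s - 252st + 7s^2 + 63s^2t    [distributive law]
= 315t^2 - 81t^3 + 36t - 254st - 18st^2 - 28s + 7s^2 + 63s^2t    [combine like terms]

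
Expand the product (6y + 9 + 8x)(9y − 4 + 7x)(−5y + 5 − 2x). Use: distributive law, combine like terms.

(6y + 9 + 8x)(9y − 4 + 7x)(−5y + 5 − 2x)
= (54y² − 24y + 42xy + 81y − 36 + 63x + 72xy − 32x + 56x²)(−5y + 5 − 2x)    [distributive law]
= (54y² + 57y + 114xy − 36 + 31x + 56x²)(−5y + 5 − 2x)    [combine like terms]
= −270y³ + 270y² − 108xy² − 285y² + 285y − 114xy − 570xy² + 570xy − 228x²y + 180y − 180 + 72x − 155xy + 155x − 62x² − 280x²y + 280x² − 112x³    [distributive law]
= −270y³ − 15y² − 678xy² + 465y + 301xy − 508x²y − 180 + 227x + 218x² − 112x³    [combine like terms]

−270y³ − 15y² − 678xy² + 465y + 301xy − 508x²y − 180 + 227x + 218x² − 112x³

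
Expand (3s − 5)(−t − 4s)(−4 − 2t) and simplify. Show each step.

(3s − 5)(−t − 4s)(−4 − 2t)
= (−3st − 12s² + 5t + 20s)(−4 − 2t)    [distributive law]
= 12st + 6st² + 48s² + 24s²t − 20t − 10t² − 80s − 40st    [distributive law]
= −28st + 6st² + 48s² + 24s²t − 20t − 10t² − 80s    [combine like terms]

−28st + 6st² + 48s² + 24s²t − 20t − 10t² − 80s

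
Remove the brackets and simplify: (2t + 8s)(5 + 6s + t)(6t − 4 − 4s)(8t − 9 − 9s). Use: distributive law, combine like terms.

308t^3 − 788t^2 − 516st^2 + 360t − 2000st − 5768s^2t + 788st^3 + 656s^2t^2 − 3408s^3t + 96t^4 + 1440s + 4608s^2 + 4896s^3 + 1728s^4

(2t + 8s)(5 + 6s + t)(6t − 4 − 4s)(8t − 9 − 9s)
= (10t + 12st + 2t^2 + 40s + 48s^2 + 8st)(6t − 4 − 4s)(8t − 9 − 9s)    [distributive law]
= (10t + 20st + 2t^2 + 40s + 48s^2)(6t − 4 − 4s)(8t − 9 − 9s)    [combine like terms]
= (60t^2 − 40t − 40st + 120st^2 − 80st − 80s^2t + 12t^3 − 8t^2 − 8st^2 + 240st − 160s − 160s^2 + 288s^2t − 192s^2 − 192s^3)(8t − 9 − 9s)    [distributive law]
= (52t^2 − 40t + 120st + 112st^2 + 208s^2t + 12t^3 − 160s − 352s^2 − 192s^3)(8t − 9 − 9s)    [combine like terms]
= 416t^3 − 468t^2 − 468st^2 − 320t^2 + 360t + 360st + 960st^2 − 1080st − 1080s^2t + 896st^3 − 1008st^2 − 1008s^2t^2 + 1664s^2t^2 − 1872s^2t − 1872s^3t + 96t^4 − 108t^3 − 108st^3 − 1280st + 1440s + 1440s^2 − 2816s^2t + 3168s^2 + 3168s^3 − 1536s^3t + 1728s^3 + 1728s^4    [distributive law]
= 308t^3 − 788t^2 − 516st^2 + 360t − 2000st − 5768s^2t + 788st^3 + 656s^2t^2 − 3408s^3t + 96t^4 + 1440s + 4608s^2 + 4896s^3 + 1728s^4    [combine like terms]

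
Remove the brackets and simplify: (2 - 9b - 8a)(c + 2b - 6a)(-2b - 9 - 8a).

(2 - 9b - 8a)(c + 2b - 6a)(-2b - 9 - 8a)
= (2c + 4b - 12a - 9bc - 18b^2 + 54ab - 8ac - 16ab + 48a^2)(-2b - 9 - 8a)    [distributive law]
= (2c + 4b - 12a - 9bc - 18b^2 + 38ab - 8ac + 48a^2)(-2b - 9 - 8a)    [combine like terms]
= -4bc - 18c - 16ac - 8b^2 - 36b - 32ab + 24ab + 108a + 96a^2 + 18b^2c + 81bc + 72abc + 36b^3 + 162b^2 + 144ab^2 - 76ab^2 - 342ab - 304a^2b + 16abc + 72ac + 64a^2c - 96a^2b - 432a^2 - 384a^3    [distributive law]
= 77bc - 18c + 56ac + 154b^2 - 36b - 350ab + 108a - 336a^2 + 18b^2c + 88abc + 36b^3 + 68ab^2 - 400a^2b + 64a^2c - 384a^3    [combine like terms]

77bc - 18c + 56ac + 154b^2 - 36b - 350ab + 108a - 336a^2 + 18b^2c + 88abc + 36b^3 + 68ab^2 - 400a^2b + 64a^2c - 384a^3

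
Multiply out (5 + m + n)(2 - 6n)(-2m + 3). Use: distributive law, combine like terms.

(5 + m + n)(2 - 6n)(-2m + 3)
= (10 - 30n + 2m - 6mn + 2n - 6n^2)(-2m + 3)    [distributive law]
= (10 - 28n + 2m - 6mn - 6n^2)(-2m + 3)    [combine like terms]
= -20m + 30 + 56mn - 84n - 4m^2 + 6m + 12m^2n - 18mn + 12mn^2 - 18n^2    [distributive law]
= -14m + 30 + 38mn - 84n - 4m^2 + 12m^2n + 12mn^2 - 18n^2    [combine like terms]

-14m + 30 + 38mn - 84n - 4m^2 + 12m^2n + 12mn^2 - 18n^2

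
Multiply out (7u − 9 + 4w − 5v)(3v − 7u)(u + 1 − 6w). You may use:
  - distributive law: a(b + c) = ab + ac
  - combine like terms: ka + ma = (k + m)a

(7u − 9 + 4w − 5v)(3v − 7u)(u + 1 − 6w)
= (21uv − 49u² − 27v + 63u + 12vw − 28uw − 15v² + 35uv)(u + 1 − 6w)    [distributive law]
= (56uv − 49u² − 27v + 63u + 12vw − 28uw − 15v²)(u + 1 − 6w)    [combine like terms]
= 56u²v + 56uv − 336uvw − 49u³ − 49u² + 294u²w − 27uv − 27v + 162vw + 63u² + 63u − 378uw + 12uvw + 12vw − 72vw² − 28u²w − 28uw + 168uw² − 15uv² − 15v² + 90v²w    [distributive law]
= 56u²v + 29uv − 324uvw − 49u³ + 14u² + 266u²w − 27v + 174vw + 63u − 406uw − 72vw² + 168uw² − 15uv² − 15v² + 90v²w    [combine like terms]

56u²v + 29uv − 324uvw − 49u³ + 14u² + 266u²w − 27v + 174vw + 63u − 406uw − 72vw² + 168uw² − 15uv² − 15v² + 90v²w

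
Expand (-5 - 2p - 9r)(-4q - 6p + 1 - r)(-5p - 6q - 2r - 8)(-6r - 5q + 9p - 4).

(-5 - 2p - 9r)(-4q - 6p + 1 - r)(-5p - 6q - 2r - 8)(-6r - 5q + 9p - 4)
= (20q + 30p - 5 + 5r + 8pq + 12p² - 2p + 2pr + 36qr + 54pr - 9r + 9r²)(-5p - 6q - 2r - 8)(-6r - 5q + 9p - 4)    [distributive law]
= (20q + 28p - 5 - 4r + 8pq + 12p² + 56pr + 36qr + 9r²)(-5p - 6q - 2r - 8)(-6r - 5q + 9p - 4)    [combine like terms]
= (-100pq - 120q² - 40qr - 160q - 140p² - 168pq - 56pr - 224p + 25p + 30q + 10r + 40 + 20pr + 24qr + 8r² + 32r - 40p²q - 48pq² - 16pqr - 64pq - 60p³ - 72p²q - 24p²r - 96p² - 280p²r - 336pqr - 112pr² - 448pr - 180pqr - 216q²r - 72qr² - 288qr - 45pr² - 54qr² - 18r³ - 72r²)(-6r - 5q + 9p - 4)    [distributive law]
= (-332pq - 120q² - 304qr - 130q - 236p² - 484pr - 199p + 42r + 40 - 64r² - 112p²q - 48pq² - 532pqr - 60p³ - 304p²r - 157pr² - 216q²r - 126qr² - 18r³)(-6r - 5q + 9p - 4)    [combine like terms]
= 1992pqr + 1660pq² - 2988p²q + 1328pq + 720q²r + 600q³ - 1080pq² + 480q² + 1824qr² + 1520q²r - 2736pqr + 1216qr + 780qr + 650q² - 1170pq + 520q + 1416p²r + 1180p²q - 2124p³ + 944p² + 2904pr² + 2420pqr - 4356p²r + 1936pr + 1194pr + 995pq - 1791p² + 796p - 252r² - 210qr + 378pr - 168r - 240r - 200q + 360p - 160 + 384r³ + 320qr² - 576pr² + 256r² + 672p²qr + 560p²q² - 1008p³q + 448p²q + 288pq²r + 240pq³ - 432p²q² + 192pq² + 3192pqr² + 2660pq²r - 4788p²qr + 2128pqr + 360p³r + 300p³q - 540p⁴ + 240p³ + 1824p²r² + 1520p²qr - 2736p³r + 1216p²r + 942pr³ + 785pqr² - 1413p²r² + 628pr² + 1296q²r² + 1080q³r - 1944pq²r + 864q²r + 756qr³ + 630q²r² - 1134pqr² + 504qr² + 108r⁴ + 90qr³ - 162pr³ + 72r³    [distributive law]
= 3804pqr + 772pq² - 1360p²q + 1153pq + 3104q²r + 600q³ + 1130q² + 2648qr² + 1786qr + 320q - 1724p²r - 1884p³ - 847p² + 2956pr² + 3508pr + 1156p + 4r² - 408r - 160 + 456r³ - 2596p²qr + 128p²q² - 708p³q + 1004pq²r + 240pq³ + 2843pqr² - 2376p³r - 540p⁴ + 411p²r² + 780pr³ + 1926q²r² + 1080q³r + 846qr³ + 108r⁴    [combine like terms]

3804pqr + 772pq² - 1360p²q + 1153pq + 3104q²r + 600q³ + 1130q² + 2648qr² + 1786qr + 320q - 1724p²r - 1884p³ - 847p² + 2956pr² + 3508pr + 1156p + 4r² - 408r - 160 + 456r³ - 2596p²qr + 128p²q² - 708p³q + 1004pq²r + 240pq³ + 2843pqr² - 2376p³r - 540p⁴ + 411p²r² + 780pr³ + 1926q²r² + 1080q³r + 846qr³ + 108r⁴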